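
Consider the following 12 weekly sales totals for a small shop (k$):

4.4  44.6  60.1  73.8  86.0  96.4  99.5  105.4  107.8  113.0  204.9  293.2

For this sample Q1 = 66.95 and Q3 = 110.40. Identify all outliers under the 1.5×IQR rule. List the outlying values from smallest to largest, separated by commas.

204.9, 293.2

IQR = Q3 − Q1 = 110.40 − 66.95 = 43.45.
Lower fence = Q1 − 1.5·IQR = 66.95 − 65.175 = 1.775.
Upper fence = Q3 + 1.5·IQR = 110.40 + 65.175 = 175.575.
204.9 > 175.575 → outlier.
293.2 > 175.575 → outlier.
All remaining values lie within [1.775, 175.575].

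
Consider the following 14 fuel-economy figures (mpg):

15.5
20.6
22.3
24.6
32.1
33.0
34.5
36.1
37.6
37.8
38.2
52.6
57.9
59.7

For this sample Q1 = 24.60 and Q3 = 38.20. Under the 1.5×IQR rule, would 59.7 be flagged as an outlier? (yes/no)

IQR = Q3 − Q1 = 38.20 − 24.60 = 13.60.
Lower fence = Q1 − 1.5·IQR = 24.60 − 20.40 = 4.20.
Upper fence = Q3 + 1.5·IQR = 38.20 + 20.40 = 58.60.
59.7 lies above the upper fence.

yes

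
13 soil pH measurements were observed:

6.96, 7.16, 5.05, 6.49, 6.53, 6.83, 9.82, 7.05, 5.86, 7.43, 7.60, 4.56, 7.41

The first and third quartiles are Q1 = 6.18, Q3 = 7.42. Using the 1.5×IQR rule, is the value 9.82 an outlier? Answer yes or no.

yes

IQR = Q3 − Q1 = 7.42 − 6.18 = 1.24.
Lower fence = Q1 − 1.5·IQR = 6.18 − 1.86 = 4.32.
Upper fence = Q3 + 1.5·IQR = 7.42 + 1.86 = 9.28.
9.82 lies above the upper fence.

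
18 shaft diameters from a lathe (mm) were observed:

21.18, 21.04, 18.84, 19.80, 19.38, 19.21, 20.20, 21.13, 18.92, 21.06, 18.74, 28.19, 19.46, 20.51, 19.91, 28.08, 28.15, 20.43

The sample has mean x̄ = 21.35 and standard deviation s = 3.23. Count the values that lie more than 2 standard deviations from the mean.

Cutoffs: x̄ ± 2s = [14.89, 27.81].
Outside the cutoffs: 28.08, 28.15, 28.19.

3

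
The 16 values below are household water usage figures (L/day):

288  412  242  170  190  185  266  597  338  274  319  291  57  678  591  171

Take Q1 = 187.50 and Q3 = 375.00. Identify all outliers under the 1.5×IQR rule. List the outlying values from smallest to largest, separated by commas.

IQR = Q3 − Q1 = 375.00 − 187.50 = 187.50.
Lower fence = Q1 − 1.5·IQR = 187.50 − 281.25 = -93.75.
Upper fence = Q3 + 1.5·IQR = 375.00 + 281.25 = 656.25.
678 > 656.25 → outlier.
All remaining values lie within [-93.75, 656.25].

678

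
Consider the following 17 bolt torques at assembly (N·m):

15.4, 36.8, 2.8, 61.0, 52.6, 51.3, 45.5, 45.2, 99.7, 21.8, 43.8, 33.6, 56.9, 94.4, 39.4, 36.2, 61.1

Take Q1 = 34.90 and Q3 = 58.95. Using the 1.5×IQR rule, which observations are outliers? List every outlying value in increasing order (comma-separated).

IQR = Q3 − Q1 = 58.95 − 34.90 = 24.05.
Lower fence = Q1 − 1.5·IQR = 34.90 − 36.075 = -1.175.
Upper fence = Q3 + 1.5·IQR = 58.95 + 36.075 = 95.025.
99.7 > 95.025 → outlier.
All remaining values lie within [-1.175, 95.025].

99.7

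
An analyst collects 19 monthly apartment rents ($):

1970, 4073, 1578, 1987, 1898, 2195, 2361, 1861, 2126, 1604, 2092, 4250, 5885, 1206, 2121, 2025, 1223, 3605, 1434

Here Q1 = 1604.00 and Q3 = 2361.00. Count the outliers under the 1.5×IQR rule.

IQR = 757.00; fences at 1604.00 − 1135.50 = 468.50 and 2361.00 + 1135.50 = 3496.50.
Outside the cutoffs: 3605, 4073, 4250, 5885.

4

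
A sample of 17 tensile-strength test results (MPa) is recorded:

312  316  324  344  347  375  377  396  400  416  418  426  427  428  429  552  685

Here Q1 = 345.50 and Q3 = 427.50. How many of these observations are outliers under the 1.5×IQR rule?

2

IQR = 82.00; fences at 345.50 − 123.00 = 222.50 and 427.50 + 123.00 = 550.50.
Outside the cutoffs: 552, 685.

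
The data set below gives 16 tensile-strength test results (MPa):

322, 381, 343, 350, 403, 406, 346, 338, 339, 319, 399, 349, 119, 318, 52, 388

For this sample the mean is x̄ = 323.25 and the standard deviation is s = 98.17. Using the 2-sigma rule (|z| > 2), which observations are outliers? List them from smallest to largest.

Cutoffs at x̄ ± 2s: 323.25 ± 2·98.17 = [126.91, 519.59].
52: z = -2.76, |z| > 2 → outlier.
119: z = -2.08, |z| > 2 → outlier.
Every other value lies within [126.91, 519.59].

52, 119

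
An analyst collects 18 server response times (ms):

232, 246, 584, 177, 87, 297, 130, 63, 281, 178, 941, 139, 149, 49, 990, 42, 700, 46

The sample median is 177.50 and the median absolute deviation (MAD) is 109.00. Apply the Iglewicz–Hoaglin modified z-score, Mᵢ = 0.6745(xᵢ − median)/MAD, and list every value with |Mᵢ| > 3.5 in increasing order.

|Mᵢ| > 3.5 ⇔ |xᵢ − 177.50| > 3.5·109.00/0.6745 = 565.60.
So outliers lie outside [-388.10, 743.10].
941: M = 4.72 → outlier.
990: M = 5.03 → outlier.

941, 990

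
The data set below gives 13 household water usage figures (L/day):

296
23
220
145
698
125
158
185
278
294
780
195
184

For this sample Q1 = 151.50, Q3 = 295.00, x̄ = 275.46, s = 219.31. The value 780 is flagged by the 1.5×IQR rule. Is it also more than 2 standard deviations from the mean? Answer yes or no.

z = (780 − 275.46) / 219.31 = 2.30.
|z| = 2.30 > 2.

yes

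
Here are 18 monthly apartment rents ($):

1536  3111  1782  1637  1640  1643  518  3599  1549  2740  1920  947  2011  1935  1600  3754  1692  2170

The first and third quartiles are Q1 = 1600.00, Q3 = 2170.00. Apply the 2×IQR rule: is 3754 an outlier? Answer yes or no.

IQR = Q3 − Q1 = 2170.00 − 1600.00 = 570.00.
Lower fence = Q1 − 2·IQR = 1600.00 − 1140.00 = 460.00.
Upper fence = Q3 + 2·IQR = 2170.00 + 1140.00 = 3310.00.
3754 lies above the upper fence.

yes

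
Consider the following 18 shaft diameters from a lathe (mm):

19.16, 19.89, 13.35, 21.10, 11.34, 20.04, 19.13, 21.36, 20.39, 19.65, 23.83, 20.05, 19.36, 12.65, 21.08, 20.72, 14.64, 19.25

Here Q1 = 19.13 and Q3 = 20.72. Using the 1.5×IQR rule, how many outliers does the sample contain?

5

IQR = 1.59; fences at 19.13 − 2.385 = 16.745 and 20.72 + 2.385 = 23.105.
Outside the cutoffs: 11.34, 12.65, 13.35, 14.64, 23.83.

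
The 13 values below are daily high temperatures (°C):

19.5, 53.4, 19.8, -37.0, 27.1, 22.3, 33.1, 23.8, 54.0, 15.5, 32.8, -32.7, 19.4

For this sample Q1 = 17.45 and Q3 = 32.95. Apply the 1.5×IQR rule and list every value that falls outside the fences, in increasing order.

IQR = Q3 − Q1 = 32.95 − 17.45 = 15.50.
Lower fence = Q1 − 1.5·IQR = 17.45 − 23.25 = -5.80.
Upper fence = Q3 + 1.5·IQR = 32.95 + 23.25 = 56.20.
-37.0 < -5.80 → outlier.
-32.7 < -5.80 → outlier.
All remaining values lie within [-5.80, 56.20].

-37.0, -32.7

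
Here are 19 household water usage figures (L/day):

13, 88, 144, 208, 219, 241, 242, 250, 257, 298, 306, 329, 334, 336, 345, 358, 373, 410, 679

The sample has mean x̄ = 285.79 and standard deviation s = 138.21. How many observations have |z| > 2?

1

Cutoffs: x̄ ± 2s = [9.37, 562.21].
Outside the cutoffs: 679.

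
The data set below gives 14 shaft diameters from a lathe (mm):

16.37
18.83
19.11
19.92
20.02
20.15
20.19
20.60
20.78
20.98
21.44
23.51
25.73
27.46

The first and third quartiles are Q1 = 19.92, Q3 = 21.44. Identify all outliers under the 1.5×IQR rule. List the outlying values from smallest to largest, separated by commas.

IQR = Q3 − Q1 = 21.44 − 19.92 = 1.52.
Lower fence = Q1 − 1.5·IQR = 19.92 − 2.28 = 17.64.
Upper fence = Q3 + 1.5·IQR = 21.44 + 2.28 = 23.72.
16.37 < 17.64 → outlier.
25.73 > 23.72 → outlier.
27.46 > 23.72 → outlier.
All remaining values lie within [17.64, 23.72].

16.37, 25.73, 27.46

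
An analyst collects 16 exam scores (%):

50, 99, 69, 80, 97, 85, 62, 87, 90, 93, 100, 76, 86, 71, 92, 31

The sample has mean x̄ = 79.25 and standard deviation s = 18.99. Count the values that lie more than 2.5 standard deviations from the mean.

Cutoffs: x̄ ± 2.5s = [31.775, 126.725].
Outside the cutoffs: 31.

1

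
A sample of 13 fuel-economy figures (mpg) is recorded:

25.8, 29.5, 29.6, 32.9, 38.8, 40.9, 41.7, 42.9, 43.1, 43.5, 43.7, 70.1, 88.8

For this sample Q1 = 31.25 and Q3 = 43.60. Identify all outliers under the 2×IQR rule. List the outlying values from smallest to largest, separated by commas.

70.1, 88.8

IQR = Q3 − Q1 = 43.60 − 31.25 = 12.35.
Lower fence = Q1 − 2·IQR = 31.25 − 24.70 = 6.55.
Upper fence = Q3 + 2·IQR = 43.60 + 24.70 = 68.30.
70.1 > 68.30 → outlier.
88.8 > 68.30 → outlier.
All remaining values lie within [6.55, 68.30].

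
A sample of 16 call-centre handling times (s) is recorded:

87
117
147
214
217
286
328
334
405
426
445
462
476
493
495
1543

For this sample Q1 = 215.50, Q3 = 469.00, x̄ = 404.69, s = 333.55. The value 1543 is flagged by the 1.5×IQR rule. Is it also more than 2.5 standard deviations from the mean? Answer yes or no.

z = (1543 − 404.69) / 333.55 = 3.41.
|z| = 3.41 > 2.5.

yes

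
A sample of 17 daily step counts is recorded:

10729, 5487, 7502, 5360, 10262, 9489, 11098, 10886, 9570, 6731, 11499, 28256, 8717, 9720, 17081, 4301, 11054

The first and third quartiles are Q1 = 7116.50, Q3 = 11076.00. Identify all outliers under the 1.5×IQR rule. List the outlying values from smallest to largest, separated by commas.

17081, 28256

IQR = Q3 − Q1 = 11076.00 − 7116.50 = 3959.50.
Lower fence = Q1 − 1.5·IQR = 7116.50 − 5939.25 = 1177.25.
Upper fence = Q3 + 1.5·IQR = 11076.00 + 5939.25 = 17015.25.
17081 > 17015.25 → outlier.
28256 > 17015.25 → outlier.
All remaining values lie within [1177.25, 17015.25].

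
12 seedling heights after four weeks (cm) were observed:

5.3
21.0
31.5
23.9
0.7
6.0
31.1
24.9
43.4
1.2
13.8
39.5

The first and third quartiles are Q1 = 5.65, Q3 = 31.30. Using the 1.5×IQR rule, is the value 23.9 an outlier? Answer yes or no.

no

IQR = Q3 − Q1 = 31.30 − 5.65 = 25.65.
Lower fence = Q1 − 1.5·IQR = 5.65 − 38.475 = -32.825.
Upper fence = Q3 + 1.5·IQR = 31.30 + 38.475 = 69.775.
23.9 lies within [-32.825, 69.775].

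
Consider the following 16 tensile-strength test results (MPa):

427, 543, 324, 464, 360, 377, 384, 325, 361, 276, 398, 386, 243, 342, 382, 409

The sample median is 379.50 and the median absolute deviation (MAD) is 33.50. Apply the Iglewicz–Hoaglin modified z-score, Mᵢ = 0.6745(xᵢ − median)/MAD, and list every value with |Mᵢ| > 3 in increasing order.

543

|Mᵢ| > 3 ⇔ |xᵢ − 379.50| > 3·33.50/0.6745 = 149.00.
So outliers lie outside [230.50, 528.50].
543: M = 3.29 → outlier.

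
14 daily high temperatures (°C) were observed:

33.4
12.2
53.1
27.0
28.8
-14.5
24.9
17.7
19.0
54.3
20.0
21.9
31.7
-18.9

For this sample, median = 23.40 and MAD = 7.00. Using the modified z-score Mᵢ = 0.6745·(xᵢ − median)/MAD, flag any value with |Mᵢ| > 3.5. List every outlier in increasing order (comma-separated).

|Mᵢ| > 3.5 ⇔ |xᵢ − 23.40| > 3.5·7.00/0.6745 = 36.32.
So outliers lie outside [-12.92, 59.72].
-18.9: M = -4.08 → outlier.
-14.5: M = -3.65 → outlier.

-18.9, -14.5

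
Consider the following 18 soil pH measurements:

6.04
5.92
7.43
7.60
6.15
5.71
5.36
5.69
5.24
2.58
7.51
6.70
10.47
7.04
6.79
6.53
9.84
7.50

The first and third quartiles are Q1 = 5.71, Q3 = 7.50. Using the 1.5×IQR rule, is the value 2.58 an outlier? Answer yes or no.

IQR = Q3 − Q1 = 7.50 − 5.71 = 1.79.
Lower fence = Q1 − 1.5·IQR = 5.71 − 2.685 = 3.025.
Upper fence = Q3 + 1.5·IQR = 7.50 + 2.685 = 10.185.
2.58 lies below the lower fence.

yes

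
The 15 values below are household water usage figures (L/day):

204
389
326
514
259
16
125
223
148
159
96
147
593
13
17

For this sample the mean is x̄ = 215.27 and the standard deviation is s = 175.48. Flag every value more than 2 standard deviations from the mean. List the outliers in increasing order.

593

Cutoffs at x̄ ± 2s: 215.27 ± 2·175.48 = [-135.69, 566.23].
593: z = 2.15, |z| > 2 → outlier.
Every other value lies within [-135.69, 566.23].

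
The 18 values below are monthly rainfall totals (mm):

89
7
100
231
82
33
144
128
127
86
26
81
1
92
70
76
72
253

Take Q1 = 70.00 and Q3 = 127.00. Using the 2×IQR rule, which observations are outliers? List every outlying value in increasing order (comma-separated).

IQR = Q3 − Q1 = 127.00 − 70.00 = 57.00.
Lower fence = Q1 − 2·IQR = 70.00 − 114.00 = -44.00.
Upper fence = Q3 + 2·IQR = 127.00 + 114.00 = 241.00.
253 > 241.00 → outlier.
All remaining values lie within [-44.00, 241.00].

253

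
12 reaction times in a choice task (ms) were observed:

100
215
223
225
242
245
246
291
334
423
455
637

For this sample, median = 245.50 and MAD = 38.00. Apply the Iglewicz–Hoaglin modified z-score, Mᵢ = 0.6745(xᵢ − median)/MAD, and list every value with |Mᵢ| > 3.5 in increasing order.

|Mᵢ| > 3.5 ⇔ |xᵢ − 245.50| > 3.5·38.00/0.6745 = 197.18.
So outliers lie outside [48.32, 442.68].
455: M = 3.72 → outlier.
637: M = 6.95 → outlier.

455, 637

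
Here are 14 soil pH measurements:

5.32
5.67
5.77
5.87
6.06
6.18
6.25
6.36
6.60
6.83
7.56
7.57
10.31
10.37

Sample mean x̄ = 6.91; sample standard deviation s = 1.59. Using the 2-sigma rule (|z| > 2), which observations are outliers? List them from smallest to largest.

10.31, 10.37

Cutoffs at x̄ ± 2s: 6.91 ± 2·1.59 = [3.73, 10.09].
10.31: z = 2.14, |z| > 2 → outlier.
10.37: z = 2.18, |z| > 2 → outlier.
Every other value lies within [3.73, 10.09].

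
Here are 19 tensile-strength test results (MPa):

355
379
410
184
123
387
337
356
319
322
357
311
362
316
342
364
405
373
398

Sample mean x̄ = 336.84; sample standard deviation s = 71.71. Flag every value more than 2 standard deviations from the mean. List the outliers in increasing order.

123, 184

Cutoffs at x̄ ± 2s: 336.84 ± 2·71.71 = [193.42, 480.26].
123: z = -2.98, |z| > 2 → outlier.
184: z = -2.13, |z| > 2 → outlier.
Every other value lies within [193.42, 480.26].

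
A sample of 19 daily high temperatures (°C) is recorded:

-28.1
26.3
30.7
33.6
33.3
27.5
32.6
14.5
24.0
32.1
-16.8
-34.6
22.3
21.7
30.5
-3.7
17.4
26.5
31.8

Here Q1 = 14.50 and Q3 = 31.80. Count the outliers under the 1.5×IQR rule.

3

IQR = 17.30; fences at 14.50 − 25.95 = -11.45 and 31.80 + 25.95 = 57.75.
Outside the cutoffs: -34.6, -28.1, -16.8.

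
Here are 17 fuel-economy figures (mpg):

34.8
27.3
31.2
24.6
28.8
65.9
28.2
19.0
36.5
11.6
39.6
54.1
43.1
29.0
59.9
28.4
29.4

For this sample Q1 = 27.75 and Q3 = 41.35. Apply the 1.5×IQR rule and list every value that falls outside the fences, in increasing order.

IQR = Q3 − Q1 = 41.35 − 27.75 = 13.60.
Lower fence = Q1 − 1.5·IQR = 27.75 − 20.40 = 7.35.
Upper fence = Q3 + 1.5·IQR = 41.35 + 20.40 = 61.75.
65.9 > 61.75 → outlier.
All remaining values lie within [7.35, 61.75].

65.9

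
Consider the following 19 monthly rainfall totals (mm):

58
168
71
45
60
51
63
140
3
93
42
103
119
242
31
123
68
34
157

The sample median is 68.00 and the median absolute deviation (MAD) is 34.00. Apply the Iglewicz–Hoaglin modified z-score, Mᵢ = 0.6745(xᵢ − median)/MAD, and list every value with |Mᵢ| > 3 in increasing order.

242

|Mᵢ| > 3 ⇔ |xᵢ − 68.00| > 3·34.00/0.6745 = 151.22.
So outliers lie outside [-83.22, 219.22].
242: M = 3.45 → outlier.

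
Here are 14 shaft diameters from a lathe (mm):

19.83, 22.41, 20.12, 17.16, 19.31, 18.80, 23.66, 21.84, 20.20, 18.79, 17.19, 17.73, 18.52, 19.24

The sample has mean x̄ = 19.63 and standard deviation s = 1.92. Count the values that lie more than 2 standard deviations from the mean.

Cutoffs: x̄ ± 2s = [15.79, 23.47].
Outside the cutoffs: 23.66.

1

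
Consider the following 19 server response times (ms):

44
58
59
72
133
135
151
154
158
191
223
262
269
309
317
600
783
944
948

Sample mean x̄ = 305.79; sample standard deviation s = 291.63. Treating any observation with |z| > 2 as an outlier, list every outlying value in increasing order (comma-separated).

944, 948

Cutoffs at x̄ ± 2s: 305.79 ± 2·291.63 = [-277.47, 889.05].
944: z = 2.19, |z| > 2 → outlier.
948: z = 2.20, |z| > 2 → outlier.
Every other value lies within [-277.47, 889.05].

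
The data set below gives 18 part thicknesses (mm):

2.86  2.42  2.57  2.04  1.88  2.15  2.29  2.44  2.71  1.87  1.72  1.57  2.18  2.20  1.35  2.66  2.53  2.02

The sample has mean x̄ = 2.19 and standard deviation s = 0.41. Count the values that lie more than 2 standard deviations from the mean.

1

Cutoffs: x̄ ± 2s = [1.37, 3.01].
Outside the cutoffs: 1.35.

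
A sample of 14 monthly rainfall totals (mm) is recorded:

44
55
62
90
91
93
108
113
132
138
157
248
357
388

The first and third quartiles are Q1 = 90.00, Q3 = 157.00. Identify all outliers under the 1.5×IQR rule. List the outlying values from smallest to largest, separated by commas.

IQR = Q3 − Q1 = 157.00 − 90.00 = 67.00.
Lower fence = Q1 − 1.5·IQR = 90.00 − 100.50 = -10.50.
Upper fence = Q3 + 1.5·IQR = 157.00 + 100.50 = 257.50.
357 > 257.50 → outlier.
388 > 257.50 → outlier.
All remaining values lie within [-10.50, 257.50].

357, 388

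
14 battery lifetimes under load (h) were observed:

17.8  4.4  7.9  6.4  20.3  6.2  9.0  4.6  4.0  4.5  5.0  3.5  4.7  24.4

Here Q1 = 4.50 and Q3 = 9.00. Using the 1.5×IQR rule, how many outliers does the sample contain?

3

IQR = 4.50; fences at 4.50 − 6.75 = -2.25 and 9.00 + 6.75 = 15.75.
Outside the cutoffs: 17.8, 20.3, 24.4.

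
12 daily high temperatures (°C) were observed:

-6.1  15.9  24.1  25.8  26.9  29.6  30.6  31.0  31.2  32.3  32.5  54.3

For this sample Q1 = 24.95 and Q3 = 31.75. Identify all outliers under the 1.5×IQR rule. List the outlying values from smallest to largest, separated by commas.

IQR = Q3 − Q1 = 31.75 − 24.95 = 6.80.
Lower fence = Q1 − 1.5·IQR = 24.95 − 10.20 = 14.75.
Upper fence = Q3 + 1.5·IQR = 31.75 + 10.20 = 41.95.
-6.1 < 14.75 → outlier.
54.3 > 41.95 → outlier.
All remaining values lie within [14.75, 41.95].

-6.1, 54.3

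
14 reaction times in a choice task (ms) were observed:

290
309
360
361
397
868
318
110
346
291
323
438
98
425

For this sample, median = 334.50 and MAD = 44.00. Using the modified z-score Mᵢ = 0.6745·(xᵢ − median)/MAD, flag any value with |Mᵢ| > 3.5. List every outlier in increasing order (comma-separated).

98, 868

|Mᵢ| > 3.5 ⇔ |xᵢ − 334.50| > 3.5·44.00/0.6745 = 228.32.
So outliers lie outside [106.18, 562.82].
98: M = -3.63 → outlier.
868: M = 8.18 → outlier.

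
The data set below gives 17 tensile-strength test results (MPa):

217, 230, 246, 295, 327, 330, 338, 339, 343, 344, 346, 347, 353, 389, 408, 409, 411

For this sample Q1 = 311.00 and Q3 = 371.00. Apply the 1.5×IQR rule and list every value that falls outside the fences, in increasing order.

IQR = Q3 − Q1 = 371.00 − 311.00 = 60.00.
Lower fence = Q1 − 1.5·IQR = 311.00 − 90.00 = 221.00.
Upper fence = Q3 + 1.5·IQR = 371.00 + 90.00 = 461.00.
217 < 221.00 → outlier.
All remaining values lie within [221.00, 461.00].

217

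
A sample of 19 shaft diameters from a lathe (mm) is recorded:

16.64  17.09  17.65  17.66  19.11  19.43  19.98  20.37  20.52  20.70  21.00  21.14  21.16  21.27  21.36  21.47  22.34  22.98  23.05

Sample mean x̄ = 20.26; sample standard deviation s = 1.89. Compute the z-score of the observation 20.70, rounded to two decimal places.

0.23

z = (20.70 − 20.26) / 1.89 = 0.23.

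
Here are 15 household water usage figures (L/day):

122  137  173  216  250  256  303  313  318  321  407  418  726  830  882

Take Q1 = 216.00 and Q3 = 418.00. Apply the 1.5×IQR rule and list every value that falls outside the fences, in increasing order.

726, 830, 882

IQR = Q3 − Q1 = 418.00 − 216.00 = 202.00.
Lower fence = Q1 − 1.5·IQR = 216.00 − 303.00 = -87.00.
Upper fence = Q3 + 1.5·IQR = 418.00 + 303.00 = 721.00.
726 > 721.00 → outlier.
830 > 721.00 → outlier.
882 > 721.00 → outlier.
All remaining values lie within [-87.00, 721.00].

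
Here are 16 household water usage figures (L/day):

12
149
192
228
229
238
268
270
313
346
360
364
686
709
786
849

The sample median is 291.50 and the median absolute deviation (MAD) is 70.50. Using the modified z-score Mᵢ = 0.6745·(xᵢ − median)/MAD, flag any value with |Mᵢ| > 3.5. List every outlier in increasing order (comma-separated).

|Mᵢ| > 3.5 ⇔ |xᵢ − 291.50| > 3.5·70.50/0.6745 = 365.83.
So outliers lie outside [-74.33, 657.33].
686: M = 3.77 → outlier.
709: M = 3.99 → outlier.
786: M = 4.73 → outlier.
849: M = 5.33 → outlier.

686, 709, 786, 849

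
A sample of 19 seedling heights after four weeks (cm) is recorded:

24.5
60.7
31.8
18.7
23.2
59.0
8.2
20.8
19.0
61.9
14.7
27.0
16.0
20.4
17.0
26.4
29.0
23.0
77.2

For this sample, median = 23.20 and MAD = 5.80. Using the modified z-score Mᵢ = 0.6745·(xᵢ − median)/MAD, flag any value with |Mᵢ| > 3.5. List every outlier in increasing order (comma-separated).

|Mᵢ| > 3.5 ⇔ |xᵢ − 23.20| > 3.5·5.80/0.6745 = 30.10.
So outliers lie outside [-6.90, 53.30].
59.0: M = 4.16 → outlier.
60.7: M = 4.36 → outlier.
61.9: M = 4.50 → outlier.
77.2: M = 6.28 → outlier.

59.0, 60.7, 61.9, 77.2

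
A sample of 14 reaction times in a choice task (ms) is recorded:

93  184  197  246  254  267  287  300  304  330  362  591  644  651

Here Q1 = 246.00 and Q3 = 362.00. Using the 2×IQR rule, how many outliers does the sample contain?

2

IQR = 116.00; fences at 246.00 − 232.00 = 14.00 and 362.00 + 232.00 = 594.00.
Outside the cutoffs: 644, 651.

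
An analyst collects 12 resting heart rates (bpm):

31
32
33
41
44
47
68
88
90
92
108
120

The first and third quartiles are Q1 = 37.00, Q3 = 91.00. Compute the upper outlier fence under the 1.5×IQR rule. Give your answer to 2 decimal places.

172.00

IQR = Q3 − Q1 = 91.00 − 37.00 = 54.00.
Lower fence = Q1 − 1.5·IQR = 37.00 − 81.00 = -44.00.
Upper fence = Q3 + 1.5·IQR = 91.00 + 81.00 = 172.00.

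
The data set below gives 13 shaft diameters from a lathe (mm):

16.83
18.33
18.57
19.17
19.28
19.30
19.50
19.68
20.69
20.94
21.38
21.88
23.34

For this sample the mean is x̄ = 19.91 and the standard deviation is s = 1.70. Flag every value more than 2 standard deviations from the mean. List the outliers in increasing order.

Cutoffs at x̄ ± 2s: 19.91 ± 2·1.70 = [16.51, 23.31].
23.34: z = 2.02, |z| > 2 → outlier.
Every other value lies within [16.51, 23.31].

23.34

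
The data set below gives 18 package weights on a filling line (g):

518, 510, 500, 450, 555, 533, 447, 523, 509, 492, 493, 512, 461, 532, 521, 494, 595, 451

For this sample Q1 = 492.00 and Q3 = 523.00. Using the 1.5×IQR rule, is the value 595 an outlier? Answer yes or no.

yes

IQR = Q3 − Q1 = 523.00 − 492.00 = 31.00.
Lower fence = Q1 − 1.5·IQR = 492.00 − 46.50 = 445.50.
Upper fence = Q3 + 1.5·IQR = 523.00 + 46.50 = 569.50.
595 lies above the upper fence.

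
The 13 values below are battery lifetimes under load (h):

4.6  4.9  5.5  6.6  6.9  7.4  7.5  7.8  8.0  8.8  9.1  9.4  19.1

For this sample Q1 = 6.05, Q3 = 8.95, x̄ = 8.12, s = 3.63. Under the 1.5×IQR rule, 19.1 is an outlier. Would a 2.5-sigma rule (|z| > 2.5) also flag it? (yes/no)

z = (19.1 − 8.12) / 3.63 = 3.02.
|z| = 3.02 > 2.5.

yes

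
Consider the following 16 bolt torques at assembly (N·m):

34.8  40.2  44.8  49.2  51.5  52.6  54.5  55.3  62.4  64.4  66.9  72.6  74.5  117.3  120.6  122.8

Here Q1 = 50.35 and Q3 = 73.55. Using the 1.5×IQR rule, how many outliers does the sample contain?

IQR = 23.20; fences at 50.35 − 34.80 = 15.55 and 73.55 + 34.80 = 108.35.
Outside the cutoffs: 117.3, 120.6, 122.8.

3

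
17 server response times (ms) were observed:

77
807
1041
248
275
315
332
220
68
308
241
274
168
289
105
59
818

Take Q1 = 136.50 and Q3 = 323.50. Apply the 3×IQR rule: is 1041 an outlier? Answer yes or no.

yes

IQR = Q3 − Q1 = 323.50 − 136.50 = 187.00.
Lower fence = Q1 − 3·IQR = 136.50 − 561.00 = -424.50.
Upper fence = Q3 + 3·IQR = 323.50 + 561.00 = 884.50.
1041 lies above the upper fence.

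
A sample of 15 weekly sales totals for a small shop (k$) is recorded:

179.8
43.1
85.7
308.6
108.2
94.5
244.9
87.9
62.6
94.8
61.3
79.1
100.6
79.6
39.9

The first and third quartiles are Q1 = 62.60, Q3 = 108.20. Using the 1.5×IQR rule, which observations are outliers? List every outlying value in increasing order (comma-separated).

IQR = Q3 − Q1 = 108.20 − 62.60 = 45.60.
Lower fence = Q1 − 1.5·IQR = 62.60 − 68.40 = -5.80.
Upper fence = Q3 + 1.5·IQR = 108.20 + 68.40 = 176.60.
179.8 > 176.60 → outlier.
244.9 > 176.60 → outlier.
308.6 > 176.60 → outlier.
All remaining values lie within [-5.80, 176.60].

179.8, 244.9, 308.6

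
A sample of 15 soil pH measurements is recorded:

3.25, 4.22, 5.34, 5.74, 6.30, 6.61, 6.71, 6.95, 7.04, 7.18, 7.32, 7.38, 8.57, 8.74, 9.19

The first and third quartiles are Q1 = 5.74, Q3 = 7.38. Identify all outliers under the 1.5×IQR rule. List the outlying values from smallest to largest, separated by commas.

IQR = Q3 − Q1 = 7.38 − 5.74 = 1.64.
Lower fence = Q1 − 1.5·IQR = 5.74 − 2.46 = 3.28.
Upper fence = Q3 + 1.5·IQR = 7.38 + 2.46 = 9.84.
3.25 < 3.28 → outlier.
All remaining values lie within [3.28, 9.84].

3.25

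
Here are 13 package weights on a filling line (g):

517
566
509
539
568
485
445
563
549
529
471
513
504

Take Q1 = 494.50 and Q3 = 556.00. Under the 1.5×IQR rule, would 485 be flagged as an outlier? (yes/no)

IQR = Q3 − Q1 = 556.00 − 494.50 = 61.50.
Lower fence = Q1 − 1.5·IQR = 494.50 − 92.25 = 402.25.
Upper fence = Q3 + 1.5·IQR = 556.00 + 92.25 = 648.25.
485 lies within [402.25, 648.25].

no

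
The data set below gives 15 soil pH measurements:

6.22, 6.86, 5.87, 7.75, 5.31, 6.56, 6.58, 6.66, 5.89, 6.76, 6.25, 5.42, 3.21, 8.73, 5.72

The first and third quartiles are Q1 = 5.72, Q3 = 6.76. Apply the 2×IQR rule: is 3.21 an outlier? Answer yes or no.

IQR = Q3 − Q1 = 6.76 − 5.72 = 1.04.
Lower fence = Q1 − 2·IQR = 5.72 − 2.08 = 3.64.
Upper fence = Q3 + 2·IQR = 6.76 + 2.08 = 8.84.
3.21 lies below the lower fence.

yes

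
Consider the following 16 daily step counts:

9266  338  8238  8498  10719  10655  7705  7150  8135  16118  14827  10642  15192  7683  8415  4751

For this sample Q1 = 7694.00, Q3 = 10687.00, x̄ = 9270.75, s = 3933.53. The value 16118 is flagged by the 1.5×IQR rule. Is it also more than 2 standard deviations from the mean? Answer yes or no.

z = (16118 − 9270.75) / 3933.53 = 1.74.
|z| = 1.74 ≤ 2.

no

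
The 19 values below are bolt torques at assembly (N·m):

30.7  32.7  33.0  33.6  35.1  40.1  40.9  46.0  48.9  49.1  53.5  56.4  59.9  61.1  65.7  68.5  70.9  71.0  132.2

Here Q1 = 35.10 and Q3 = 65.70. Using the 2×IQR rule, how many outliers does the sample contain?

IQR = 30.60; fences at 35.10 − 61.20 = -26.10 and 65.70 + 61.20 = 126.90.
Outside the cutoffs: 132.2.

1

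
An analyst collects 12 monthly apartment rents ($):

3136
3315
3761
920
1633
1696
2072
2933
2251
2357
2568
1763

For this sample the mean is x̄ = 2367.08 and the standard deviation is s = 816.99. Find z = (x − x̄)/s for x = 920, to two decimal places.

z = (920 − 2367.08) / 816.99 = -1.77.

-1.77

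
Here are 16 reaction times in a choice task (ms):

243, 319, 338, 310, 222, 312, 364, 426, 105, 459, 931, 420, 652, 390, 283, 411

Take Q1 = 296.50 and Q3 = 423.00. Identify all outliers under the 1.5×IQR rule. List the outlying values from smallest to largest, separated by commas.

IQR = Q3 − Q1 = 423.00 − 296.50 = 126.50.
Lower fence = Q1 − 1.5·IQR = 296.50 − 189.75 = 106.75.
Upper fence = Q3 + 1.5·IQR = 423.00 + 189.75 = 612.75.
105 < 106.75 → outlier.
652 > 612.75 → outlier.
931 > 612.75 → outlier.
All remaining values lie within [106.75, 612.75].

105, 652, 931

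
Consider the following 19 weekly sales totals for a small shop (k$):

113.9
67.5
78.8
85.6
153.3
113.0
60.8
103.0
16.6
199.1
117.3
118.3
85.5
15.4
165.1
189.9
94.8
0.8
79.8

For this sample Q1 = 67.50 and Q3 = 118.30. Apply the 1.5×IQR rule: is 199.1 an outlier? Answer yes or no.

IQR = Q3 − Q1 = 118.30 − 67.50 = 50.80.
Lower fence = Q1 − 1.5·IQR = 67.50 − 76.20 = -8.70.
Upper fence = Q3 + 1.5·IQR = 118.30 + 76.20 = 194.50.
199.1 lies above the upper fence.

yes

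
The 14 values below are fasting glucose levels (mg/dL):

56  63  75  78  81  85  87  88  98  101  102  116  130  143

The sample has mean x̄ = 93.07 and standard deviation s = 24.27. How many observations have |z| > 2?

Cutoffs: x̄ ± 2s = [44.53, 141.61].
Outside the cutoffs: 143.

1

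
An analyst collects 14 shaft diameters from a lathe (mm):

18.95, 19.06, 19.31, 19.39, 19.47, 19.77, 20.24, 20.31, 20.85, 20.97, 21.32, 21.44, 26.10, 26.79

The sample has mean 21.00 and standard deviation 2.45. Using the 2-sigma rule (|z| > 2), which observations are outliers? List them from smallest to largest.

Cutoffs at x̄ ± 2s: 21.00 ± 2·2.45 = [16.10, 25.90].
26.10: z = 2.08, |z| > 2 → outlier.
26.79: z = 2.36, |z| > 2 → outlier.
Every other value lies within [16.10, 25.90].

26.10, 26.79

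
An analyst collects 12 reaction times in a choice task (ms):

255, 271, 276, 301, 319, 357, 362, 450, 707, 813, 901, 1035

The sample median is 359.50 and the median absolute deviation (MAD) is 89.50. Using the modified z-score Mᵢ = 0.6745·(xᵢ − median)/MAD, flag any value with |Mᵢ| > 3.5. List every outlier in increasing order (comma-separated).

901, 1035

|Mᵢ| > 3.5 ⇔ |xᵢ − 359.50| > 3.5·89.50/0.6745 = 464.42.
So outliers lie outside [-104.92, 823.92].
901: M = 4.08 → outlier.
1035: M = 5.09 → outlier.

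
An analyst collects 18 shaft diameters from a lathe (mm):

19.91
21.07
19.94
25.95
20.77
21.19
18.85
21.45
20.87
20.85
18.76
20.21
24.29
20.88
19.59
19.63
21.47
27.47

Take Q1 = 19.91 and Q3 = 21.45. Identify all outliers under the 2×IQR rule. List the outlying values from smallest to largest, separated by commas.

25.95, 27.47

IQR = Q3 − Q1 = 21.45 − 19.91 = 1.54.
Lower fence = Q1 − 2·IQR = 19.91 − 3.08 = 16.83.
Upper fence = Q3 + 2·IQR = 21.45 + 3.08 = 24.53.
25.95 > 24.53 → outlier.
27.47 > 24.53 → outlier.
All remaining values lie within [16.83, 24.53].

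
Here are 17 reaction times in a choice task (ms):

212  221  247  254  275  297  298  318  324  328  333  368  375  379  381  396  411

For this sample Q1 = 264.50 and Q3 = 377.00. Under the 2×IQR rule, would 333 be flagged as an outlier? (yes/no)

IQR = Q3 − Q1 = 377.00 − 264.50 = 112.50.
Lower fence = Q1 − 2·IQR = 264.50 − 225.00 = 39.50.
Upper fence = Q3 + 2·IQR = 377.00 + 225.00 = 602.00.
333 lies within [39.50, 602.00].

no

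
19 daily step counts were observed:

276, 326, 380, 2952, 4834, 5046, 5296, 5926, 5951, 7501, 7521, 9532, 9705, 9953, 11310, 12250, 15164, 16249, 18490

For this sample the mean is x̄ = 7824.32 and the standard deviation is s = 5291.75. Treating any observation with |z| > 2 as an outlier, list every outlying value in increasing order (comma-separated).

Cutoffs at x̄ ± 2s: 7824.32 ± 2·5291.75 = [-2759.18, 18407.82].
18490: z = 2.02, |z| > 2 → outlier.
Every other value lies within [-2759.18, 18407.82].

18490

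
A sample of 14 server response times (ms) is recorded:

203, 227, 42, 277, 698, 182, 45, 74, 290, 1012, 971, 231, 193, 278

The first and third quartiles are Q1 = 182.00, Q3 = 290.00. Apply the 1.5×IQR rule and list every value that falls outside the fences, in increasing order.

698, 971, 1012

IQR = Q3 − Q1 = 290.00 − 182.00 = 108.00.
Lower fence = Q1 − 1.5·IQR = 182.00 − 162.00 = 20.00.
Upper fence = Q3 + 1.5·IQR = 290.00 + 162.00 = 452.00.
698 > 452.00 → outlier.
971 > 452.00 → outlier.
1012 > 452.00 → outlier.
All remaining values lie within [20.00, 452.00].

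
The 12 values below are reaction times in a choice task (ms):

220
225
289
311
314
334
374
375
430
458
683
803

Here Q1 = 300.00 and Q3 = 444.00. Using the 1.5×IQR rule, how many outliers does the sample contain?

IQR = 144.00; fences at 300.00 − 216.00 = 84.00 and 444.00 + 216.00 = 660.00.
Outside the cutoffs: 683, 803.

2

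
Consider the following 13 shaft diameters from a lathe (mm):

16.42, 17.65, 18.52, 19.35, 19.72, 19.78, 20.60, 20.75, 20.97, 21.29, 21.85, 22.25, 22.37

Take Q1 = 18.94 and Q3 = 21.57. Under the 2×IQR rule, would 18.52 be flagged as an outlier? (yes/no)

no

IQR = Q3 − Q1 = 21.57 − 18.94 = 2.63.
Lower fence = Q1 − 2·IQR = 18.94 − 5.26 = 13.68.
Upper fence = Q3 + 2·IQR = 21.57 + 5.26 = 26.83.
18.52 lies within [13.68, 26.83].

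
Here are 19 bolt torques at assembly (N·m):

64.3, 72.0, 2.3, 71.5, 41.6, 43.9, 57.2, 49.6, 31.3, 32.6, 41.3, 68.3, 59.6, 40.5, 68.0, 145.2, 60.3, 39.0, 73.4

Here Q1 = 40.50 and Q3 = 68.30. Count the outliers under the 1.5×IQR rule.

IQR = 27.80; fences at 40.50 − 41.70 = -1.20 and 68.30 + 41.70 = 110.00.
Outside the cutoffs: 145.2.

1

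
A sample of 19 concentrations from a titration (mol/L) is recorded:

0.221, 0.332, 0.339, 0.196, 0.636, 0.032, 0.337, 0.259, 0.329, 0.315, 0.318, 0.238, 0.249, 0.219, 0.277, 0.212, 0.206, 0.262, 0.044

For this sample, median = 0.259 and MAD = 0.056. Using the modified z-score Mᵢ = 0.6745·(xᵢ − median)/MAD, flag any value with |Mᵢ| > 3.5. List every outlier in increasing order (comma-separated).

|Mᵢ| > 3.5 ⇔ |xᵢ − 0.259| > 3.5·0.056/0.6745 = 0.291.
So outliers lie outside [-0.032, 0.550].
0.636: M = 4.54 → outlier.

0.636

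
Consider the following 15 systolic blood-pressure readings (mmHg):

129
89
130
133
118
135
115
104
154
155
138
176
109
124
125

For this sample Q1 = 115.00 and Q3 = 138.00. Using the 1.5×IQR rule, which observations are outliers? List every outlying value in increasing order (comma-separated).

IQR = Q3 − Q1 = 138.00 − 115.00 = 23.00.
Lower fence = Q1 − 1.5·IQR = 115.00 − 34.50 = 80.50.
Upper fence = Q3 + 1.5·IQR = 138.00 + 34.50 = 172.50.
176 > 172.50 → outlier.
All remaining values lie within [80.50, 172.50].

176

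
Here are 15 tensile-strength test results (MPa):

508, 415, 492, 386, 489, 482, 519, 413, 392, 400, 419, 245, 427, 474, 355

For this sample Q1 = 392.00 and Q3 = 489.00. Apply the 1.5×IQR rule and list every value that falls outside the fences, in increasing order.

IQR = Q3 − Q1 = 489.00 − 392.00 = 97.00.
Lower fence = Q1 − 1.5·IQR = 392.00 − 145.50 = 246.50.
Upper fence = Q3 + 1.5·IQR = 489.00 + 145.50 = 634.50.
245 < 246.50 → outlier.
All remaining values lie within [246.50, 634.50].

245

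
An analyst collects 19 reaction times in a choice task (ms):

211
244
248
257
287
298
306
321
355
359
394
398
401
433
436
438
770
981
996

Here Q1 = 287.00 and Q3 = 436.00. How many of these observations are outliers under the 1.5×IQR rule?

3

IQR = 149.00; fences at 287.00 − 223.50 = 63.50 and 436.00 + 223.50 = 659.50.
Outside the cutoffs: 770, 981, 996.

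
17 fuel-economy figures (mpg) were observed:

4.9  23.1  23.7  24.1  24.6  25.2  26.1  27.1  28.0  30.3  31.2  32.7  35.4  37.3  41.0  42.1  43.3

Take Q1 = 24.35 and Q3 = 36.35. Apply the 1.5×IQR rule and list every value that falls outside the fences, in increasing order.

4.9

IQR = Q3 − Q1 = 36.35 − 24.35 = 12.00.
Lower fence = Q1 − 1.5·IQR = 24.35 − 18.00 = 6.35.
Upper fence = Q3 + 1.5·IQR = 36.35 + 18.00 = 54.35.
4.9 < 6.35 → outlier.
All remaining values lie within [6.35, 54.35].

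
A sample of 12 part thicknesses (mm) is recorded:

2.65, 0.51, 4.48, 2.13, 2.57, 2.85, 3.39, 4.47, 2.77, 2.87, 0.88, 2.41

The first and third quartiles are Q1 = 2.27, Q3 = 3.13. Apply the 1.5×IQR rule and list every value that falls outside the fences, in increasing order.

IQR = Q3 − Q1 = 3.13 − 2.27 = 0.86.
Lower fence = Q1 − 1.5·IQR = 2.27 − 1.29 = 0.98.
Upper fence = Q3 + 1.5·IQR = 3.13 + 1.29 = 4.42.
0.51 < 0.98 → outlier.
0.88 < 0.98 → outlier.
4.47 > 4.42 → outlier.
4.48 > 4.42 → outlier.
All remaining values lie within [0.98, 4.42].

0.51, 0.88, 4.47, 4.48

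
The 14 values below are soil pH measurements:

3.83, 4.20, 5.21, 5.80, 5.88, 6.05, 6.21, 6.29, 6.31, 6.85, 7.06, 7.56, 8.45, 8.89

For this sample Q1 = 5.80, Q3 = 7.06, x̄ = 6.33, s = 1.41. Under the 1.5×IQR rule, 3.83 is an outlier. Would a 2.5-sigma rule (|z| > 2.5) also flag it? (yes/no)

no

z = (3.83 − 6.33) / 1.41 = -1.77.
|z| = 1.77 ≤ 2.5.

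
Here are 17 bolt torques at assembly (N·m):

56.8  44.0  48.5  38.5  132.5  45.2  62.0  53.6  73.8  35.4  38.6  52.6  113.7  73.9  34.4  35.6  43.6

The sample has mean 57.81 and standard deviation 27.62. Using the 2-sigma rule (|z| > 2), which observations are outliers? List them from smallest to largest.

Cutoffs at x̄ ± 2s: 57.81 ± 2·27.62 = [2.57, 113.05].
113.7: z = 2.02, |z| > 2 → outlier.
132.5: z = 2.70, |z| > 2 → outlier.
Every other value lies within [2.57, 113.05].

113.7, 132.5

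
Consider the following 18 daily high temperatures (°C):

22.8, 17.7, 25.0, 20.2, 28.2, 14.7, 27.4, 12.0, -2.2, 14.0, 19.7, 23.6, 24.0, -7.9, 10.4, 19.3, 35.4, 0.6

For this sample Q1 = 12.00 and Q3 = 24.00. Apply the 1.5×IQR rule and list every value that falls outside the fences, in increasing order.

IQR = Q3 − Q1 = 24.00 − 12.00 = 12.00.
Lower fence = Q1 − 1.5·IQR = 12.00 − 18.00 = -6.00.
Upper fence = Q3 + 1.5·IQR = 24.00 + 18.00 = 42.00.
-7.9 < -6.00 → outlier.
All remaining values lie within [-6.00, 42.00].

-7.9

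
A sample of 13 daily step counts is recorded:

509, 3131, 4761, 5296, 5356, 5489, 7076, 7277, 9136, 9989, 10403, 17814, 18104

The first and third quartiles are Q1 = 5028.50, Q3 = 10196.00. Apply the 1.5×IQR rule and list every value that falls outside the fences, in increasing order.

IQR = Q3 − Q1 = 10196.00 − 5028.50 = 5167.50.
Lower fence = Q1 − 1.5·IQR = 5028.50 − 7751.25 = -2722.75.
Upper fence = Q3 + 1.5·IQR = 10196.00 + 7751.25 = 17947.25.
18104 > 17947.25 → outlier.
All remaining values lie within [-2722.75, 17947.25].

18104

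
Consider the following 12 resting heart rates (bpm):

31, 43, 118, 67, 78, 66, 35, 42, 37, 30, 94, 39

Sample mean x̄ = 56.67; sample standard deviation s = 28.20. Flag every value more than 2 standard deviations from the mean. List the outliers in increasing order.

118

Cutoffs at x̄ ± 2s: 56.67 ± 2·28.20 = [0.27, 113.07].
118: z = 2.17, |z| > 2 → outlier.
Every other value lies within [0.27, 113.07].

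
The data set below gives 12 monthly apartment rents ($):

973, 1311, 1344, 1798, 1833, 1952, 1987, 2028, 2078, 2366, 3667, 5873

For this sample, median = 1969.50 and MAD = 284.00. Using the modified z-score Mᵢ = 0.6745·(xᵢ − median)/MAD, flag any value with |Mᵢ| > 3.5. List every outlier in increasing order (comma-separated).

|Mᵢ| > 3.5 ⇔ |xᵢ − 1969.50| > 3.5·284.00/0.6745 = 1473.68.
So outliers lie outside [495.82, 3443.18].
3667: M = 4.03 → outlier.
5873: M = 9.27 → outlier.

3667, 5873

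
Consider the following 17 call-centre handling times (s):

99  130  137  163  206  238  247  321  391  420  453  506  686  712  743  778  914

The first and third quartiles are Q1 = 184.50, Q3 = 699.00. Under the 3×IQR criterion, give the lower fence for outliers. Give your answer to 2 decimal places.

-1359.00

IQR = Q3 − Q1 = 699.00 − 184.50 = 514.50.
Lower fence = Q1 − 3·IQR = 184.50 − 1543.50 = -1359.00.
Upper fence = Q3 + 3·IQR = 699.00 + 1543.50 = 2242.50.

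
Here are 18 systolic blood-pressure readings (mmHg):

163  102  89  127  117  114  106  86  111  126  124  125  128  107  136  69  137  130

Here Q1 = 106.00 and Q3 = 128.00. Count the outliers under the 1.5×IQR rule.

IQR = 22.00; fences at 106.00 − 33.00 = 73.00 and 128.00 + 33.00 = 161.00.
Outside the cutoffs: 69, 163.

2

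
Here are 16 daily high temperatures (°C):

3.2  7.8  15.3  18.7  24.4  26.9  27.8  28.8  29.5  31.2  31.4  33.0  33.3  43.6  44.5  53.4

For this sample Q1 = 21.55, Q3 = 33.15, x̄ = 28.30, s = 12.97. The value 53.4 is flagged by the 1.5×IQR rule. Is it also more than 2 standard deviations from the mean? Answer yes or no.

z = (53.4 − 28.30) / 12.97 = 1.94.
|z| = 1.94 ≤ 2.

no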